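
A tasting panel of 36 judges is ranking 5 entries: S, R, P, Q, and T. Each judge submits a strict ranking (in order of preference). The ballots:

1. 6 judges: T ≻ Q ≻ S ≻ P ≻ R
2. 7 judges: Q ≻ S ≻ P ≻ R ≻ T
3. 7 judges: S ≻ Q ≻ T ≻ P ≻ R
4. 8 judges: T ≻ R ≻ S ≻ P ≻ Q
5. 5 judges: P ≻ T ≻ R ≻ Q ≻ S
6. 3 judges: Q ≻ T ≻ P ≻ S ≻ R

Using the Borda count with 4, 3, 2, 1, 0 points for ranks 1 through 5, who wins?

S: 6·2 + 7·3 + 7·4 + 8·2 + 5·0 + 3·1 = 80
R: 6·0 + 7·1 + 7·0 + 8·3 + 5·2 + 3·0 = 41
P: 6·1 + 7·2 + 7·1 + 8·1 + 5·4 + 3·2 = 61
Q: 6·3 + 7·4 + 7·3 + 8·0 + 5·1 + 3·4 = 84
T: 6·4 + 7·0 + 7·2 + 8·4 + 5·3 + 3·3 = 94
T has the highest Borda score (94).

T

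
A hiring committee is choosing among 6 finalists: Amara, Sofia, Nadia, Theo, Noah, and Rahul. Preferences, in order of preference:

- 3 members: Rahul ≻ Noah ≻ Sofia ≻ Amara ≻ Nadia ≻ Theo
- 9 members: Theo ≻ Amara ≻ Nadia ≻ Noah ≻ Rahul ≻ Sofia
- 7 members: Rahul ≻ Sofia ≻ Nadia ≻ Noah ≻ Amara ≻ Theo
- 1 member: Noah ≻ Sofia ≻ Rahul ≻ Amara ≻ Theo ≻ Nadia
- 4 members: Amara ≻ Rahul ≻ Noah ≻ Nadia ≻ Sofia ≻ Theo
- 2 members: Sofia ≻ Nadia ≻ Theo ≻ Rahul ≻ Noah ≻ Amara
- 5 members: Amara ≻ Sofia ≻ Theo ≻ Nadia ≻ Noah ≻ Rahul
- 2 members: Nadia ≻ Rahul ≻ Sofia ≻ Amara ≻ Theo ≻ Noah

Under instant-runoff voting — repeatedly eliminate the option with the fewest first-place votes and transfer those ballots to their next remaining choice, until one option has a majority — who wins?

Round 1: Amara 9, Sofia 2, Nadia 2, Theo 9, Noah 1, Rahul 10. Eliminate Noah.
Round 2: Amara 9, Sofia 3, Nadia 2, Theo 9, Rahul 10. Eliminate Nadia.
Round 3: Amara 9, Sofia 3, Theo 9, Rahul 12. Eliminate Sofia.
Round 4: Amara 9, Theo 11, Rahul 13. Eliminate Amara.
Round 5: Theo 16, Rahul 17. Rahul has a majority.

Rahul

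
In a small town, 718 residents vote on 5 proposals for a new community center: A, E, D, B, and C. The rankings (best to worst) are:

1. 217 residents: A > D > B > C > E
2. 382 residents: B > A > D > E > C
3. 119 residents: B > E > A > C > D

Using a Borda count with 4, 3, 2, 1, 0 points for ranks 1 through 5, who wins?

A: 217·4 + 382·3 + 119·2 = 2252
E: 217·0 + 382·1 + 119·3 = 739
D: 217·3 + 382·2 + 119·0 = 1415
B: 217·2 + 382·4 + 119·4 = 2438
C: 217·1 + 382·0 + 119·1 = 336
B has the highest Borda score (2438).

B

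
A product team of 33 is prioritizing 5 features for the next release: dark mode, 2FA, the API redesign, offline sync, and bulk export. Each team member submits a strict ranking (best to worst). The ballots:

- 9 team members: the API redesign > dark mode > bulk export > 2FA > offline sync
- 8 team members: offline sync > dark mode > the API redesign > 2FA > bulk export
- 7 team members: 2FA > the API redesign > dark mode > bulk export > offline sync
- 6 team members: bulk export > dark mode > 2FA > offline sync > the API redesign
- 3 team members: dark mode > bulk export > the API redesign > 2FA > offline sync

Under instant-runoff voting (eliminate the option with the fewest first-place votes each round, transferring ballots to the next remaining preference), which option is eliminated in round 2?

2FA

Round 1: dark mode 3, 2FA 7, the API redesign 9, offline sync 8, bulk export 6. Eliminate dark mode.
Round 2: 2FA 7, the API redesign 9, offline sync 8, bulk export 9. Eliminate 2FA.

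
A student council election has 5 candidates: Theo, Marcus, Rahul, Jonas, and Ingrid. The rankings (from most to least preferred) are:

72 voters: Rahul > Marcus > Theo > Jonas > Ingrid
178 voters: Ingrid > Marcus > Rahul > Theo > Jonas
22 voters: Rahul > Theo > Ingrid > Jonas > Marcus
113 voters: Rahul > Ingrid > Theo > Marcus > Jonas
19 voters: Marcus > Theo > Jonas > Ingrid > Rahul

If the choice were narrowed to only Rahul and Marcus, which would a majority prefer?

Rahul

Voters preferring Rahul to Marcus: 207; preferring Marcus to Rahul: 197.
Rahul wins the head-to-head.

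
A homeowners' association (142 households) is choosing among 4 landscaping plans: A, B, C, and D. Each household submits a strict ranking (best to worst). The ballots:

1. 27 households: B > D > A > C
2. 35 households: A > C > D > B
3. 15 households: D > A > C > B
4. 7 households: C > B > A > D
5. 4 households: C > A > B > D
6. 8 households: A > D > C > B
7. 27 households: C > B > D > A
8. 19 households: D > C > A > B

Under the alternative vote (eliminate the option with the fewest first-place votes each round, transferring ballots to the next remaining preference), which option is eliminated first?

B

Round 1: A 43, B 27, C 38, D 34. Eliminate B.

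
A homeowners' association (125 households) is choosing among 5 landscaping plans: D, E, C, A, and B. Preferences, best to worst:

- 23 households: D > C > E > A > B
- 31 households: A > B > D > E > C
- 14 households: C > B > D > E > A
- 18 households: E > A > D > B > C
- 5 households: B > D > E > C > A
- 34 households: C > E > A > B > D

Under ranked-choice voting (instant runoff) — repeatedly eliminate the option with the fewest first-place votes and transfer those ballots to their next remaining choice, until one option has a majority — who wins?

C

Round 1: D 23, E 18, C 48, A 31, B 5. Eliminate B.
Round 2: D 28, E 18, C 48, A 31. Eliminate E.
Round 3: D 28, C 48, A 49. Eliminate D.
Round 4: C 76, A 49. C has a majority.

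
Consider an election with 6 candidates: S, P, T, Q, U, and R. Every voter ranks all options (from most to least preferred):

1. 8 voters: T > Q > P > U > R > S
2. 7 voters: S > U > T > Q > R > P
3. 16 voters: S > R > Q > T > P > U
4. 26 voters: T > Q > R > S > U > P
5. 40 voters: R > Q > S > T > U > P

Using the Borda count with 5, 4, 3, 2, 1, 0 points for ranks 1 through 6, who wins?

S: 8·0 + 7·5 + 16·5 + 26·2 + 40·3 = 287
P: 8·3 + 7·0 + 16·1 + 26·0 + 40·0 = 40
T: 8·5 + 7·3 + 16·2 + 26·5 + 40·2 = 303
Q: 8·4 + 7·2 + 16·3 + 26·4 + 40·4 = 358
U: 8·2 + 7·4 + 16·0 + 26·1 + 40·1 = 110
R: 8·1 + 7·1 + 16·4 + 26·3 + 40·5 = 357
Q has the highest Borda score (358).

Q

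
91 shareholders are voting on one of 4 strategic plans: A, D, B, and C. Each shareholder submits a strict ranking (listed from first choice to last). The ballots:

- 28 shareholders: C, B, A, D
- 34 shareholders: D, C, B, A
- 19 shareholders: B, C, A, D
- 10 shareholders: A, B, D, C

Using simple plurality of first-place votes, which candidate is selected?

First-place votes: A 10, D 34, B 19, C 28.
D has the most first-place votes.

D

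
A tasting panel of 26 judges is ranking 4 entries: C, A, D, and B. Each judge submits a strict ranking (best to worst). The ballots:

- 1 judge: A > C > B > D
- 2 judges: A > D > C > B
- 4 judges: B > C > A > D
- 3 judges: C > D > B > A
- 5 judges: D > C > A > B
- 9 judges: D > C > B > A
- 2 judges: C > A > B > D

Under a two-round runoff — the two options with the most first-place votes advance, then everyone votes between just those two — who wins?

Round 1 first-place votes: C 5, A 3, D 14, B 4.
D and C advance.
Runoff: D is preferred to C by 16 voters; C by 10.
D wins the runoff.

D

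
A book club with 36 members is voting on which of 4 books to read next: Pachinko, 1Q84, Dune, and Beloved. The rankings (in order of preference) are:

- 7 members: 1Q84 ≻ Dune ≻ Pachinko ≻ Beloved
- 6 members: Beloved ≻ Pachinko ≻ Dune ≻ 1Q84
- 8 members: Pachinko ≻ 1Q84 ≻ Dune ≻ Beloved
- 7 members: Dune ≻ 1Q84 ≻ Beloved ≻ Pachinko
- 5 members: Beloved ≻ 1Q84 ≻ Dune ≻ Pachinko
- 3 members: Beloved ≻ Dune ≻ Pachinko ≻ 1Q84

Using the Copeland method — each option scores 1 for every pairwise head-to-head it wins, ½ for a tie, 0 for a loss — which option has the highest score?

Pachinko: loses to 1Q84, Dune, and Beloved → score 0.
1Q84: beats Pachinko, Dune, and Beloved → score 3.
Dune: beats Pachinko and Beloved; loses to 1Q84 → score 2.
Beloved: beats Pachinko; loses to 1Q84 and Dune → score 1.
1Q84 has the best pairwise record.

1Q84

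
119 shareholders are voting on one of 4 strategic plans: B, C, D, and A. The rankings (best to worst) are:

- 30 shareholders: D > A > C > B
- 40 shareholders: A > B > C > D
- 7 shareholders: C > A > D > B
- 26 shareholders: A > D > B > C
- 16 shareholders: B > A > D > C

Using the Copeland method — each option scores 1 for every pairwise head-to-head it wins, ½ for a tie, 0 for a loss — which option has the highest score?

A

B: beats C; loses to D and A → score 1.
C: loses to B, D, and A → score 0.
D: beats B and C; loses to A → score 2.
A: beats B, C, and D → score 3.
A has the best pairwise record.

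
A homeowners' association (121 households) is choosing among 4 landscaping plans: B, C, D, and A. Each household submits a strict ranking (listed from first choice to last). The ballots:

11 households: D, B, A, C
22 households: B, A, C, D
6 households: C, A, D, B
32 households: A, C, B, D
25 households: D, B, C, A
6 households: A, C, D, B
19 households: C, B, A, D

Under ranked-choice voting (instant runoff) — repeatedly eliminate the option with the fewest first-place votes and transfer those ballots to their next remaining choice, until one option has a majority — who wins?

A

Round 1: B 22, C 25, D 36, A 38. Eliminate B.
Round 2: C 25, D 36, A 60. Eliminate C.
Round 3: D 36, A 85. A has a majority.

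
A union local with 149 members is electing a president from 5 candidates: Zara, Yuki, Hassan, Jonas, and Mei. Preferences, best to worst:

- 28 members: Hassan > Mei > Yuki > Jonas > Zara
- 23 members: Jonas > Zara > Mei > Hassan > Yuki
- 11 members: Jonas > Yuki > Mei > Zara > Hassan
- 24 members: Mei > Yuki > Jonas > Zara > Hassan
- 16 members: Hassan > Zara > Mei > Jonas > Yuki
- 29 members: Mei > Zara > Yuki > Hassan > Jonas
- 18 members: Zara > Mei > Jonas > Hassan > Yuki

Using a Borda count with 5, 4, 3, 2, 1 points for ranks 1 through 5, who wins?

Mei

Zara: 28·1 + 23·4 + 11·2 + 24·2 + 16·4 + 29·4 + 18·5 = 460
Yuki: 28·3 + 23·1 + 11·4 + 24·4 + 16·1 + 29·3 + 18·1 = 368
Hassan: 28·5 + 23·2 + 11·1 + 24·1 + 16·5 + 29·2 + 18·2 = 395
Jonas: 28·2 + 23·5 + 11·5 + 24·3 + 16·2 + 29·1 + 18·3 = 413
Mei: 28·4 + 23·3 + 11·3 + 24·5 + 16·3 + 29·5 + 18·4 = 599
Mei has the highest Borda score (599).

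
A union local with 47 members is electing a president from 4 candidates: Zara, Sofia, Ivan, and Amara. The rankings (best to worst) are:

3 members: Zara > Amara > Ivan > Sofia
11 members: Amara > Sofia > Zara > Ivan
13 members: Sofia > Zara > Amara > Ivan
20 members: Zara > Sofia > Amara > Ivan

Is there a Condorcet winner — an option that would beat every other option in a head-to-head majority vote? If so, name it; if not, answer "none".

Sofia

Sofia vs Zara: 24–23 for Sofia.
Sofia vs Ivan: 44–3 for Sofia.
Sofia vs Amara: 33–14 for Sofia.
Sofia beats every other option head-to-head.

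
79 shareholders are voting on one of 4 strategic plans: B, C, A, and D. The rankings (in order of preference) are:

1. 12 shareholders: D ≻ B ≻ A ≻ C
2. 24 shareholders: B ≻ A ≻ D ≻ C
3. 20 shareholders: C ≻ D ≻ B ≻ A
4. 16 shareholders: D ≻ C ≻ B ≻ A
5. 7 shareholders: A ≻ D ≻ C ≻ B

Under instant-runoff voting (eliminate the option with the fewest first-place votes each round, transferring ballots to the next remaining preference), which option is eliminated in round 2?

C

Round 1: B 24, C 20, A 7, D 28. Eliminate A.
Round 2: B 24, C 20, D 35. Eliminate C.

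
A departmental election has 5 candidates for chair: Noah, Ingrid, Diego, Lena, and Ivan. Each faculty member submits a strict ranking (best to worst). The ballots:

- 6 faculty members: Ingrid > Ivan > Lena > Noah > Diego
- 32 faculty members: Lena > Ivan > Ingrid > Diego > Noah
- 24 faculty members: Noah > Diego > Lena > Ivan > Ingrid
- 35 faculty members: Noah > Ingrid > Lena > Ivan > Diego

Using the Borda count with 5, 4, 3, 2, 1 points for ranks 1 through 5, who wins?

Lena

Noah: 6·2 + 32·1 + 24·5 + 35·5 = 339
Ingrid: 6·5 + 32·3 + 24·1 + 35·4 = 290
Diego: 6·1 + 32·2 + 24·4 + 35·1 = 201
Lena: 6·3 + 32·5 + 24·3 + 35·3 = 355
Ivan: 6·4 + 32·4 + 24·2 + 35·2 = 270
Lena has the highest Borda score (355).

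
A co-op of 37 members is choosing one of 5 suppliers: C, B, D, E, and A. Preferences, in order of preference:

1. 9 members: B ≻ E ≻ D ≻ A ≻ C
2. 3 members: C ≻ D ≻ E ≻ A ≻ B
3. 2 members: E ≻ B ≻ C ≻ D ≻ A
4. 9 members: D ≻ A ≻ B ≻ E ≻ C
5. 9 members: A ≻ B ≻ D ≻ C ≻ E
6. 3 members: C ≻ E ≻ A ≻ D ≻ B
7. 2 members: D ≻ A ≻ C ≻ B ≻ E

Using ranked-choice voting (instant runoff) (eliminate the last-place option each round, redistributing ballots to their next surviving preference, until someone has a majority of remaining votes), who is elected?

Round 1: C 6, B 9, D 11, E 2, A 9. Eliminate E.
Round 2: C 6, B 11, D 11, A 9. Eliminate C.
Round 3: B 11, D 14, A 12. Eliminate B.
Round 4: D 25, A 12. D has a majority.

D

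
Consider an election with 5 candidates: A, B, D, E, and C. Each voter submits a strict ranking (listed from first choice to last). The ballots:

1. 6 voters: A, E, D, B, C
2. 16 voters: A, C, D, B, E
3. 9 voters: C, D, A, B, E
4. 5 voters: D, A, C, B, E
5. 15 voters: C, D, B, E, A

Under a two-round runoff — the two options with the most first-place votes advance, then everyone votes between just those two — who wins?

A

Round 1 first-place votes: A 22, B 0, D 5, E 0, C 24.
C and A advance.
Runoff: C is preferred to A by 24 voters; A by 27.
A wins the runoff.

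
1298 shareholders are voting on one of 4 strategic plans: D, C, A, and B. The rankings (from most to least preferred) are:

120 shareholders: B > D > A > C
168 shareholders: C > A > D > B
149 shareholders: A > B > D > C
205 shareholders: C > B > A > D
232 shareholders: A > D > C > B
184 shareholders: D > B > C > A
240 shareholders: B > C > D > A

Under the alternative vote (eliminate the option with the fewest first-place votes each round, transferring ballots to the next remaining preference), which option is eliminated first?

D

Round 1: D 184, C 373, A 381, B 360. Eliminate D.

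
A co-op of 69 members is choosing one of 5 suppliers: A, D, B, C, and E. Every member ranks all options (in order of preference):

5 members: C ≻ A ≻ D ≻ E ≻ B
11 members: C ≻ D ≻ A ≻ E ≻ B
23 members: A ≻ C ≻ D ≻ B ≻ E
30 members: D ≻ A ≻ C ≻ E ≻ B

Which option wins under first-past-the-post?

D

First-place votes: A 23, D 30, B 0, C 16, E 0.
D has the most first-place votes.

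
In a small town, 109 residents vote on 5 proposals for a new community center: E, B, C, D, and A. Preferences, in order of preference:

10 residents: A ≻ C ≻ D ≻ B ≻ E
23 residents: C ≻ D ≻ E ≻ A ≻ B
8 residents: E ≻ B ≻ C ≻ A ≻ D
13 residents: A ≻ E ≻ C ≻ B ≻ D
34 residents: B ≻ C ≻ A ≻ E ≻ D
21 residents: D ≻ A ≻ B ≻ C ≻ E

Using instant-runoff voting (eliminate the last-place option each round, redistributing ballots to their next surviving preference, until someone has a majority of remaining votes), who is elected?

A

Round 1: E 8, B 34, C 23, D 21, A 23. Eliminate E.
Round 2: B 42, C 23, D 21, A 23. Eliminate D.
Round 3: B 42, C 23, A 44. Eliminate C.
Round 4: B 42, A 67. A has a majority.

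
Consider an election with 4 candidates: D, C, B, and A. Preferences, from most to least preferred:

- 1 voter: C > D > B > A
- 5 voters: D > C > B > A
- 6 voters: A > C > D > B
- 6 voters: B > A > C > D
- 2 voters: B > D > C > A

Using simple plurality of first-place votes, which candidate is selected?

First-place votes: D 5, C 1, B 8, A 6.
B has the most first-place votes.

B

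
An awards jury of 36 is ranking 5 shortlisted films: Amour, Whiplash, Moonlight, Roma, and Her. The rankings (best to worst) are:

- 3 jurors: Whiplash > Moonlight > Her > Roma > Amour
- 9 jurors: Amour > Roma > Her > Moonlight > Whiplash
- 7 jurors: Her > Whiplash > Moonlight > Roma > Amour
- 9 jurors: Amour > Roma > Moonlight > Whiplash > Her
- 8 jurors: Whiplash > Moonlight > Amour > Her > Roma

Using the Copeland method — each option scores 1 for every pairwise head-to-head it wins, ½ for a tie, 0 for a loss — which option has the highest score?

Amour: beats Roma and Her; ties Whiplash and Moonlight → score 3.
Whiplash: beats Her; ties Amour, Moonlight, and Roma → score 2.5.
Moonlight: beats Her; ties Amour, Whiplash, and Roma → score 2.5.
Roma: ties Whiplash, Moonlight, and Her; loses to Amour → score 1.5.
Her: ties Roma; loses to Amour, Whiplash, and Moonlight → score 0.5.
Amour has the best pairwise record.

Amour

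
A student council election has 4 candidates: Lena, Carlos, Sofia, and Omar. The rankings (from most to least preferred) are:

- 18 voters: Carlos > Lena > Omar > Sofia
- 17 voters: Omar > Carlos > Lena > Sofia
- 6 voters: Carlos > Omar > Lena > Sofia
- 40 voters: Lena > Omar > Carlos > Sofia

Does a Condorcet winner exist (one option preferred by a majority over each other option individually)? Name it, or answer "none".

Checking pairwise contests:
Carlos beats Lena 41–40.
Omar beats Carlos 57–24.
Lena beats Sofia 81–0.
Lena beats Omar 58–23.
Every option loses at least one head-to-head, so there is no Condorcet winner.

none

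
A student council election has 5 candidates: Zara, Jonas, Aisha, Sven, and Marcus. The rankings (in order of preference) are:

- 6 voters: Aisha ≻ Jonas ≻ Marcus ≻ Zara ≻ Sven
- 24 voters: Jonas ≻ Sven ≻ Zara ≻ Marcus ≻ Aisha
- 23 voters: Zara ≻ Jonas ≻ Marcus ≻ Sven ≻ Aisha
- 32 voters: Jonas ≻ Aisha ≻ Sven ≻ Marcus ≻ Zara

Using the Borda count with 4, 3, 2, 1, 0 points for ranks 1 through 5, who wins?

Zara: 6·1 + 24·2 + 23·4 + 32·0 = 146
Jonas: 6·3 + 24·4 + 23·3 + 32·4 = 311
Aisha: 6·4 + 24·0 + 23·0 + 32·3 = 120
Sven: 6·0 + 24·3 + 23·1 + 32·2 = 159
Marcus: 6·2 + 24·1 + 23·2 + 32·1 = 114
Jonas has the highest Borda score (311).

Jonas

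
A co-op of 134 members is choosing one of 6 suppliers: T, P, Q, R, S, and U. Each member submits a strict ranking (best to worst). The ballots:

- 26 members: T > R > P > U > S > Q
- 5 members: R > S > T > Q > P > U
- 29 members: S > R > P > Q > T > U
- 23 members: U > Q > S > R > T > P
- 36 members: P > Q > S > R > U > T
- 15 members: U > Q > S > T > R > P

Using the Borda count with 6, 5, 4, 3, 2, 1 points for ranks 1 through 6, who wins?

S

T: 26·6 + 5·4 + 29·2 + 23·2 + 36·1 + 15·3 = 361
P: 26·4 + 5·2 + 29·4 + 23·1 + 36·6 + 15·1 = 484
Q: 26·1 + 5·3 + 29·3 + 23·5 + 36·5 + 15·5 = 498
R: 26·5 + 5·6 + 29·5 + 23·3 + 36·3 + 15·2 = 512
S: 26·2 + 5·5 + 29·6 + 23·4 + 36·4 + 15·4 = 547
U: 26·3 + 5·1 + 29·1 + 23·6 + 36·2 + 15·6 = 412
S has the highest Borda score (547).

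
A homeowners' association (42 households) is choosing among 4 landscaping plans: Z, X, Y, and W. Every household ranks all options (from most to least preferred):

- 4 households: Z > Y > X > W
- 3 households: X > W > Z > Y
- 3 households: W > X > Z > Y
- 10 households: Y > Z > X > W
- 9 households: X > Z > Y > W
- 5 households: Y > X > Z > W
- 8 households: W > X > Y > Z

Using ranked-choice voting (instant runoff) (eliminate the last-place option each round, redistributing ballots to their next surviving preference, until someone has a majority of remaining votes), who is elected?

Round 1: Z 4, X 12, Y 15, W 11. Eliminate Z.
Round 2: X 12, Y 19, W 11. Eliminate W.
Round 3: X 23, Y 19. X has a majority.

X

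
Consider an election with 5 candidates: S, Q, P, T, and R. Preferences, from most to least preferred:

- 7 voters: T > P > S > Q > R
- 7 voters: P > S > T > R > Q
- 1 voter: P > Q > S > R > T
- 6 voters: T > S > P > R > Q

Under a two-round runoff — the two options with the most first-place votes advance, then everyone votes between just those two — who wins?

Round 1 first-place votes: S 0, Q 0, P 8, T 13, R 0.
T and P advance.
Runoff: T is preferred to P by 13 voters; P by 8.
T wins the runoff.

T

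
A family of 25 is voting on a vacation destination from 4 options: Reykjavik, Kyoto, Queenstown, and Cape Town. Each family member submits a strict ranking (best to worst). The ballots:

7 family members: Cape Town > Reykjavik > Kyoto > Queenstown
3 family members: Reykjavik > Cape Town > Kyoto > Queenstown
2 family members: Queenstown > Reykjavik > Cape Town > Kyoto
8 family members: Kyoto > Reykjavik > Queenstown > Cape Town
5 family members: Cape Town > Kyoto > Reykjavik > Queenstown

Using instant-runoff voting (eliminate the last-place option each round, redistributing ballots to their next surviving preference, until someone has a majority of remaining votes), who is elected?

Round 1: Reykjavik 3, Kyoto 8, Queenstown 2, Cape Town 12. Eliminate Queenstown.
Round 2: Reykjavik 5, Kyoto 8, Cape Town 12. Eliminate Reykjavik.
Round 3: Kyoto 8, Cape Town 17. Cape Town has a majority.

Cape Town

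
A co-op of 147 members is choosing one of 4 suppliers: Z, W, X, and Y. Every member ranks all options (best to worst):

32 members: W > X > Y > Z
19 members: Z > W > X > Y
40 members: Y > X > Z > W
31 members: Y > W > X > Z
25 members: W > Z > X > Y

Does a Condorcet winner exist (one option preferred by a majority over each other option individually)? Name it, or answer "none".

W

W vs Z: 88–59 for W.
W vs X: 107–40 for W.
W vs Y: 76–71 for W.
W beats every other option head-to-head.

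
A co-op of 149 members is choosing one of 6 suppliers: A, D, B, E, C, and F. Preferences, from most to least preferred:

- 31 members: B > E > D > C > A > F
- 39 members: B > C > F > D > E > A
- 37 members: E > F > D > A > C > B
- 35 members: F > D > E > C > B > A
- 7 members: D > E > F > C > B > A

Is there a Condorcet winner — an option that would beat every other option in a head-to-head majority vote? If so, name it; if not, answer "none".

none

Checking pairwise contests:
D beats A 149–0.
F beats D 111–38.
D beats B 79–70.
D beats E 81–68.
D beats C 110–39.
E beats F 75–74.
Every option loses at least one head-to-head, so there is no Condorcet winner.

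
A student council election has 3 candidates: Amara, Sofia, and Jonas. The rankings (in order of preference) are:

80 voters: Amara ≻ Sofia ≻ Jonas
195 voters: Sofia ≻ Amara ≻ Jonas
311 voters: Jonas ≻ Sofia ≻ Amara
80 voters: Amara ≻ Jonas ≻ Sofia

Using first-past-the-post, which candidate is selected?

First-place votes: Amara 160, Sofia 195, Jonas 311.
Jonas has the most first-place votes.

Jonas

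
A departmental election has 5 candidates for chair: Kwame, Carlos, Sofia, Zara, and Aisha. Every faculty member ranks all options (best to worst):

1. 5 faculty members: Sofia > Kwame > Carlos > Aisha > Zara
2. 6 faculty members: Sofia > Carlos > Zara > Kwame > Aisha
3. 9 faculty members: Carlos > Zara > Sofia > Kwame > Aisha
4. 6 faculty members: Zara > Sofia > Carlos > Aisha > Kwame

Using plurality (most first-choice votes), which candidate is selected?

First-place votes: Kwame 0, Carlos 9, Sofia 11, Zara 6, Aisha 0.
Sofia has the most first-place votes.

Sofia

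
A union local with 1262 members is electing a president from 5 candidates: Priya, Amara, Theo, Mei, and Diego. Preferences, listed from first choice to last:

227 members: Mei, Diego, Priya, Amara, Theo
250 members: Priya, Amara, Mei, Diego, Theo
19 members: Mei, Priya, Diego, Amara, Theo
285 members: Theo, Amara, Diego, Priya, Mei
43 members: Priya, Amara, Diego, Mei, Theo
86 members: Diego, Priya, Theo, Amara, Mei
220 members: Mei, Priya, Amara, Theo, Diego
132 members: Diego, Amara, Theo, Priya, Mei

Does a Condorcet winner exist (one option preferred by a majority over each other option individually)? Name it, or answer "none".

none

Checking pairwise contests:
Diego beats Priya 730–532.
Priya beats Amara 845–417.
Priya beats Theo 845–417.
Priya beats Mei 796–466.
Amara beats Diego 798–464.
Every option loses at least one head-to-head, so there is no Condorcet winner.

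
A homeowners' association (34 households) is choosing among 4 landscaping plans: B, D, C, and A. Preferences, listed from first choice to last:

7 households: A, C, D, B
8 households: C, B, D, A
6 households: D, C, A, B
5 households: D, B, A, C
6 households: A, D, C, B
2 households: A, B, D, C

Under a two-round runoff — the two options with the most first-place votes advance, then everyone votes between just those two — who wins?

D

Round 1 first-place votes: B 0, D 11, C 8, A 15.
A and D advance.
Runoff: A is preferred to D by 15 voters; D by 19.
D wins the runoff.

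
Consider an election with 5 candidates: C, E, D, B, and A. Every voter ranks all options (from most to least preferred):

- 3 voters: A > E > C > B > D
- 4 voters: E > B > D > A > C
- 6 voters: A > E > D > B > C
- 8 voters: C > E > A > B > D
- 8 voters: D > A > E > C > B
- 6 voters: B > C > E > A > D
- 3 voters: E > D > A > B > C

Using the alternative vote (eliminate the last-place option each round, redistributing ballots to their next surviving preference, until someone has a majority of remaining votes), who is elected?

D

Round 1: C 8, E 7, D 8, B 6, A 9. Eliminate B.
Round 2: C 14, E 7, D 8, A 9. Eliminate E.
Round 3: C 14, D 15, A 9. Eliminate A.
Round 4: C 17, D 21. D has a majority.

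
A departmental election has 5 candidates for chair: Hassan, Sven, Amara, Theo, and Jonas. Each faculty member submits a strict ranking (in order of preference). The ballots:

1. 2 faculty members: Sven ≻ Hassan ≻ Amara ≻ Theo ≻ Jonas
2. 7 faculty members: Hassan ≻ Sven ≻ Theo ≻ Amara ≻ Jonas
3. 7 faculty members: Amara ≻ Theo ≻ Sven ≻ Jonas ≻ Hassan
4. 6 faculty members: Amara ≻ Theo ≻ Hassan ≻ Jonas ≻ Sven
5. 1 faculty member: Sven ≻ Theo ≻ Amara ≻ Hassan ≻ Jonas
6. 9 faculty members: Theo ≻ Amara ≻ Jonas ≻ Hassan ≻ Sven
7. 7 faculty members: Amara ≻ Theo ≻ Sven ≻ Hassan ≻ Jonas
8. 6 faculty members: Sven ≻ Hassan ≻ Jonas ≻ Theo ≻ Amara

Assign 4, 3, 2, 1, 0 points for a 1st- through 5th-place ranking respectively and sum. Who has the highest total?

Hassan: 2·3 + 7·4 + 7·0 + 6·2 + 1·1 + 9·1 + 7·1 + 6·3 = 81
Sven: 2·4 + 7·3 + 7·2 + 6·0 + 1·4 + 9·0 + 7·2 + 6·4 = 85
Amara: 2·2 + 7·1 + 7·4 + 6·4 + 1·2 + 9·3 + 7·4 + 6·0 = 120
Theo: 2·1 + 7·2 + 7·3 + 6·3 + 1·3 + 9·4 + 7·3 + 6·1 = 121
Jonas: 2·0 + 7·0 + 7·1 + 6·1 + 1·0 + 9·2 + 7·0 + 6·2 = 43
Theo has the highest Borda score (121).

Theo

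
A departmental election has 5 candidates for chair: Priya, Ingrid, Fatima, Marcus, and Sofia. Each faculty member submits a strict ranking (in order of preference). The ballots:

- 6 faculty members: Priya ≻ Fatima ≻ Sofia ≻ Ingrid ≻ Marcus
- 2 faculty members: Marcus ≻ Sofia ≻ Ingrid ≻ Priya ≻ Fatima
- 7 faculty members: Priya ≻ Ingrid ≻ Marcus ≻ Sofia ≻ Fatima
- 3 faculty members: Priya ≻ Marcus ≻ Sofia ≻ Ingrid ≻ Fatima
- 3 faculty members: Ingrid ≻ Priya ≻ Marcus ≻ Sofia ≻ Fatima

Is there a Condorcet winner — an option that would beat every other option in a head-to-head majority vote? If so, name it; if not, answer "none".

Priya vs Ingrid: 16–5 for Priya.
Priya vs Fatima: 21–0 for Priya.
Priya vs Marcus: 19–2 for Priya.
Priya vs Sofia: 19–2 for Priya.
Priya beats every other option head-to-head.

Priya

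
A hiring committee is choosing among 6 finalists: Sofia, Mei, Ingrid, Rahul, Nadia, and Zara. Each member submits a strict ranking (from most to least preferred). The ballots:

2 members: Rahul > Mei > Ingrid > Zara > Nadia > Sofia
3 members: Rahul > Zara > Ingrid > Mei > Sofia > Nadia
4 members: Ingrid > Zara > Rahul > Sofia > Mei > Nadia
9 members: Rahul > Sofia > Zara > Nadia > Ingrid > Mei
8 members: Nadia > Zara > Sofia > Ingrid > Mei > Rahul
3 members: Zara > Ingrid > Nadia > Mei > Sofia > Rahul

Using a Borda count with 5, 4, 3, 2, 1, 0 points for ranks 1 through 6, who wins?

Zara

Sofia: 2·0 + 3·1 + 4·2 + 9·4 + 8·3 + 3·1 = 74
Mei: 2·4 + 3·2 + 4·1 + 9·0 + 8·1 + 3·2 = 32
Ingrid: 2·3 + 3·3 + 4·5 + 9·1 + 8·2 + 3·4 = 72
Rahul: 2·5 + 3·5 + 4·3 + 9·5 + 8·0 + 3·0 = 82
Nadia: 2·1 + 3·0 + 4·0 + 9·2 + 8·5 + 3·3 = 69
Zara: 2·2 + 3·4 + 4·4 + 9·3 + 8·4 + 3·5 = 106
Zara has the highest Borda score (106).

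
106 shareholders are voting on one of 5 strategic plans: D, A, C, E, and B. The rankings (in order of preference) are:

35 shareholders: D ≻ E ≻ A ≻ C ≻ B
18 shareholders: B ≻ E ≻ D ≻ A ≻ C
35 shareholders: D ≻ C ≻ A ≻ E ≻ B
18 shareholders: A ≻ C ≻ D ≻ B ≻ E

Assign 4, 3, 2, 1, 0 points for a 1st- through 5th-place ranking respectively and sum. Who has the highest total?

D: 35·4 + 18·2 + 35·4 + 18·2 = 352
A: 35·2 + 18·1 + 35·2 + 18·4 = 230
C: 35·1 + 18·0 + 35·3 + 18·3 = 194
E: 35·3 + 18·3 + 35·1 + 18·0 = 194
B: 35·0 + 18·4 + 35·0 + 18·1 = 90
D has the highest Borda score (352).

D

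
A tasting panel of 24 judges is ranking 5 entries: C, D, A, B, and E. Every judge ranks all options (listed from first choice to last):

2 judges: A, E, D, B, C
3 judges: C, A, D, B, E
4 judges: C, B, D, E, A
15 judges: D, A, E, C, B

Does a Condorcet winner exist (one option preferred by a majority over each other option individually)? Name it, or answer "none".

D

D vs C: 17–7 for D.
D vs A: 19–5 for D.
D vs B: 20–4 for D.
D vs E: 22–2 for D.
D beats every other option head-to-head.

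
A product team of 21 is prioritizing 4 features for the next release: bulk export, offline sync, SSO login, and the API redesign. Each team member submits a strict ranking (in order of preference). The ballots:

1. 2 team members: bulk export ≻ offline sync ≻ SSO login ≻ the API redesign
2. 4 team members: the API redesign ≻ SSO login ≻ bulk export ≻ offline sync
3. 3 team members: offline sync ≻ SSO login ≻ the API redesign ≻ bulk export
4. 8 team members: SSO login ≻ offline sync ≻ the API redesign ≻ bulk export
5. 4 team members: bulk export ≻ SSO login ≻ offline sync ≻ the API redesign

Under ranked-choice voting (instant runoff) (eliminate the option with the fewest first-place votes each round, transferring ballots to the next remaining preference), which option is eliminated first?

offline sync

Round 1: bulk export 6, offline sync 3, SSO login 8, the API redesign 4. Eliminate offline sync.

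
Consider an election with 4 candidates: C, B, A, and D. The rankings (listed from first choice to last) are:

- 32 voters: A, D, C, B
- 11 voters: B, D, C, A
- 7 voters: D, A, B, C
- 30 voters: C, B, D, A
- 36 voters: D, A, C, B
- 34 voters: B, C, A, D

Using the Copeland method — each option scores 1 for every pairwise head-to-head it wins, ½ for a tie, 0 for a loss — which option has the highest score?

C: beats B; ties A; loses to D → score 1.5.
B: ties A and D; loses to C → score 1.
A: ties C and B; loses to D → score 1.
D: beats C and A; ties B → score 2.5.
D has the best pairwise record.

D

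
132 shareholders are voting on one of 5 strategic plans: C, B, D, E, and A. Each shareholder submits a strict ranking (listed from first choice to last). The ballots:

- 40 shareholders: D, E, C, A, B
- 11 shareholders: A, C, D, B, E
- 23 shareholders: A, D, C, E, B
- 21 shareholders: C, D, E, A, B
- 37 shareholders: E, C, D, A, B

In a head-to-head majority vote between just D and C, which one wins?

Voters preferring D to C: 63; preferring C to D: 69.
C wins the head-to-head.

C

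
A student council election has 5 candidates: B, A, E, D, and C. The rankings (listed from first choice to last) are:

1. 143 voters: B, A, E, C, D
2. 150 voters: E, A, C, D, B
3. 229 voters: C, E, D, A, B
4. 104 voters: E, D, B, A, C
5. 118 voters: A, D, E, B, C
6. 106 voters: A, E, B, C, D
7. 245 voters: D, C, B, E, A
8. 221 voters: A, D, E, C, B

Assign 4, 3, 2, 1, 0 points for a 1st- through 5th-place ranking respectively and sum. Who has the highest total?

B: 143·4 + 150·0 + 229·0 + 104·2 + 118·1 + 106·2 + 245·2 + 221·0 = 1600
A: 143·3 + 150·3 + 229·1 + 104·1 + 118·4 + 106·4 + 245·0 + 221·4 = 2992
E: 143·2 + 150·4 + 229·3 + 104·4 + 118·2 + 106·3 + 245·1 + 221·2 = 3230
D: 143·0 + 150·1 + 229·2 + 104·3 + 118·3 + 106·0 + 245·4 + 221·3 = 2917
C: 143·1 + 150·2 + 229·4 + 104·0 + 118·0 + 106·1 + 245·3 + 221·1 = 2421
E has the highest Borda score (3230).

E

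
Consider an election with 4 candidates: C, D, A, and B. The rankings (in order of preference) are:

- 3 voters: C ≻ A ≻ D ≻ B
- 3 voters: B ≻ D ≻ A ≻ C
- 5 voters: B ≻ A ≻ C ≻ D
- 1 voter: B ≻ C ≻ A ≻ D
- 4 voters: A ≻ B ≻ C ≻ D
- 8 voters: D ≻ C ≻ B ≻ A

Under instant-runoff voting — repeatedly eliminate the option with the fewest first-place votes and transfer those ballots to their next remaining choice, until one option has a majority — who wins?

B

Round 1: C 3, D 8, A 4, B 9. Eliminate C.
Round 2: D 8, A 7, B 9. Eliminate A.
Round 3: D 11, B 13. B has a majority.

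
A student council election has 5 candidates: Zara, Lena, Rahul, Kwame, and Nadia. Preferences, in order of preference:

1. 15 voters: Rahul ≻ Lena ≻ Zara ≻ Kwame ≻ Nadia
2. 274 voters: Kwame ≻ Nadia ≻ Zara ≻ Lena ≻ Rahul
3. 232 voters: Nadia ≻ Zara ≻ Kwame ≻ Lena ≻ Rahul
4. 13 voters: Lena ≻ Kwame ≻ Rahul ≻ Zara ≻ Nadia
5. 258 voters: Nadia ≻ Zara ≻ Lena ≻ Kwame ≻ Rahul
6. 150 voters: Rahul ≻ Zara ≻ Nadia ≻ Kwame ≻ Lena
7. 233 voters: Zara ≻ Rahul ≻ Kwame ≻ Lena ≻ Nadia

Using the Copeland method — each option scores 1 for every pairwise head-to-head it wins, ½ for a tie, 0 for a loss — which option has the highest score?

Nadia

Zara: beats Lena, Rahul, and Kwame; loses to Nadia → score 3.
Lena: beats Rahul; loses to Zara, Kwame, and Nadia → score 1.
Rahul: loses to Zara, Lena, Kwame, and Nadia → score 0.
Kwame: beats Lena and Rahul; loses to Zara and Nadia → score 2.
Nadia: beats Zara, Lena, Rahul, and Kwame → score 4.
Nadia has the best pairwise record.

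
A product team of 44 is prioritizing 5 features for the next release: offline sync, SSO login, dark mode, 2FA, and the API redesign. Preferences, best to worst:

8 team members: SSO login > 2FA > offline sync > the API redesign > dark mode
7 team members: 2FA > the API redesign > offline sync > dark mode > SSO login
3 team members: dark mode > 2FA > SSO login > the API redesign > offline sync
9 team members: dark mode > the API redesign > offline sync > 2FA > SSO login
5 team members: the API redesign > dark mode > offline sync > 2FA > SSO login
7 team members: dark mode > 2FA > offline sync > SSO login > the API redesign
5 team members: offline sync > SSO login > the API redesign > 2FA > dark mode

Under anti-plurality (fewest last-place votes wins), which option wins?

Last-place votes: offline sync 3, SSO login 21, dark mode 13, 2FA 0, the API redesign 7.
2FA is ranked last by the fewest voters, so 2FA wins.

2FA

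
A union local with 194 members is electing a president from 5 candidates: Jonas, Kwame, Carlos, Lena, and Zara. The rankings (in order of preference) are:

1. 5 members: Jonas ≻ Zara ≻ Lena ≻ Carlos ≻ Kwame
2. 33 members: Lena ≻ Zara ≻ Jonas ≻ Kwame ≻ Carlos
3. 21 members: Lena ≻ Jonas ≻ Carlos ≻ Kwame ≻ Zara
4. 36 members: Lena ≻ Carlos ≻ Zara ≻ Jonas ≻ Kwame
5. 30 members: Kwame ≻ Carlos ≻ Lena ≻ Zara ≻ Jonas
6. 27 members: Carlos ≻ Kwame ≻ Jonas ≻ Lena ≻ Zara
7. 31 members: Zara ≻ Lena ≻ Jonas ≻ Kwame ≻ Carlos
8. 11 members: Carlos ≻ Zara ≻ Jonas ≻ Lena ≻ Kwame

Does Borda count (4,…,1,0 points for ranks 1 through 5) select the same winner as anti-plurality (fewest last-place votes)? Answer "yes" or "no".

yes

Borda — scores: Jonas 323, Kwame 286, Carlos 397, Lena 561, Zara 373. Winner: Lena.
Anti-plurality — last-place votes: Jonas 30, Kwame 52, Carlos 64, Lena 0, Zara 48. Winner: Lena.
The two methods agree.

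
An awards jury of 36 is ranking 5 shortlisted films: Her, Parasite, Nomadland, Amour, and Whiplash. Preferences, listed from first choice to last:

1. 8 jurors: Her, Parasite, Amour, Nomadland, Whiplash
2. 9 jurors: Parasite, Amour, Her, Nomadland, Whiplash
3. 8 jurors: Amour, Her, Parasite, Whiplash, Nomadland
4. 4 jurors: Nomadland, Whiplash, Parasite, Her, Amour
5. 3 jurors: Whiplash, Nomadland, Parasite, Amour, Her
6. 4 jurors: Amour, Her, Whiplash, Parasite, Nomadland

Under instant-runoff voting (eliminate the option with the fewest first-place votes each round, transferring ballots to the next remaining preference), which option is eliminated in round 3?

Her

Round 1: Her 8, Parasite 9, Nomadland 4, Amour 12, Whiplash 3. Eliminate Whiplash.
Round 2: Her 8, Parasite 9, Nomadland 7, Amour 12. Eliminate Nomadland.
Round 3: Her 8, Parasite 16, Amour 12. Eliminate Her.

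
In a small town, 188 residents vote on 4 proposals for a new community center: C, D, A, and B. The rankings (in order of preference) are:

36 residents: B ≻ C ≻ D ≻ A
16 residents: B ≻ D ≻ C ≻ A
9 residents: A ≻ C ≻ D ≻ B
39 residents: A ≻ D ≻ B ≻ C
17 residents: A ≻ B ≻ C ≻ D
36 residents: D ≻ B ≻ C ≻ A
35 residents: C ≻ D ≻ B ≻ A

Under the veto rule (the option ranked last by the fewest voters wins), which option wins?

Last-place votes: C 39, D 17, A 123, B 9.
B is ranked last by the fewest voters, so B wins.

B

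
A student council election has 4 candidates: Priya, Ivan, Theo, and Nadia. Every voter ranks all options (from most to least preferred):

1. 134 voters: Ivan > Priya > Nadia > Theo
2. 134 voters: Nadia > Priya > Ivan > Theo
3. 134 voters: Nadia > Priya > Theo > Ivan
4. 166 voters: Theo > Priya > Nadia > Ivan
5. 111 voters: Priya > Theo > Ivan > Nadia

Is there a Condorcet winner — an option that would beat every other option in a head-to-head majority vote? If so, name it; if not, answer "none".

Priya vs Ivan: 545–134 for Priya.
Priya vs Theo: 513–166 for Priya.
Priya vs Nadia: 411–268 for Priya.
Priya beats every other option head-to-head.

Priya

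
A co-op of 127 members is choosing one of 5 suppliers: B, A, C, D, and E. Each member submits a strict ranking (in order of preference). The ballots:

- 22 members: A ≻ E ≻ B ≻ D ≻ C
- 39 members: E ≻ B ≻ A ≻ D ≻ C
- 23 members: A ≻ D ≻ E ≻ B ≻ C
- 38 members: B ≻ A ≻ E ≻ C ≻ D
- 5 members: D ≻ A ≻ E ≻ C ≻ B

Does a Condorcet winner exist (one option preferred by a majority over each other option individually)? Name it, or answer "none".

none

Checking pairwise contests:
E beats B 89–38.
B beats A 77–50.
B beats C 122–5.
B beats D 99–28.
A beats E 88–39.
Every option loses at least one head-to-head, so there is no Condorcet winner.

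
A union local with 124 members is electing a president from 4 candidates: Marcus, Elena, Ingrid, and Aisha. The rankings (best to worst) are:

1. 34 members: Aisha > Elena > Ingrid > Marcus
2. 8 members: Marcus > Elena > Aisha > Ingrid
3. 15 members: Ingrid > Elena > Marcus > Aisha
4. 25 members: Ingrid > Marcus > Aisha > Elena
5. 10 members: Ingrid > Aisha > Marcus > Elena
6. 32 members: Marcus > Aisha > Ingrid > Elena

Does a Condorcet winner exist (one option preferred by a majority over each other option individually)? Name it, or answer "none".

none

Checking pairwise contests:
Ingrid beats Marcus 84–40.
Marcus beats Elena 75–49.
Aisha beats Ingrid 74–50.
Marcus beats Aisha 80–44.
Every option loses at least one head-to-head, so there is no Condorcet winner.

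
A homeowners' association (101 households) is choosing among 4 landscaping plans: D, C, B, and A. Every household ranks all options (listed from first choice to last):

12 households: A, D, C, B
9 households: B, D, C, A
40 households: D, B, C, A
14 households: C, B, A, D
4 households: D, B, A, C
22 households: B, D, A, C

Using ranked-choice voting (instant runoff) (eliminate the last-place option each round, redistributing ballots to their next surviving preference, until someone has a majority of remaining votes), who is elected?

D

Round 1: D 44, C 14, B 31, A 12. Eliminate A.
Round 2: D 56, C 14, B 31. D has a majority.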